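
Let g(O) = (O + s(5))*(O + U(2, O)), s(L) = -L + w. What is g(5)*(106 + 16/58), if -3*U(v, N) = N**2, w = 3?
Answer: -30820/29 ≈ -1062.8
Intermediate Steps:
s(L) = 3 - L (s(L) = -L + 3 = 3 - L)
U(v, N) = -N**2/3
g(O) = (-2 + O)*(O - O**2/3) (g(O) = (O + (3 - 1*5))*(O - O**2/3) = (O + (3 - 5))*(O - O**2/3) = (O - 2)*(O - O**2/3) = (-2 + O)*(O - O**2/3))
g(5)*(106 + 16/58) = ((1/3)*5*(-6 - 1*5**2 + 5*5))*(106 + 16/58) = ((1/3)*5*(-6 - 1*25 + 25))*(106 + 16*(1/58)) = ((1/3)*5*(-6 - 25 + 25))*(106 + 8/29) = ((1/3)*5*(-6))*(3082/29) = -10*3082/29 = -30820/29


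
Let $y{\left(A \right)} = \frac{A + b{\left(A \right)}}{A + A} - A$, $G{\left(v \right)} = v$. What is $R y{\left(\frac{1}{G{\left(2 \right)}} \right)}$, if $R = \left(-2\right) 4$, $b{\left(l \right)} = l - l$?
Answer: $0$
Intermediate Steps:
$b{\left(l \right)} = 0$
$y{\left(A \right)} = \frac{1}{2} - A$ ($y{\left(A \right)} = \frac{A + 0}{A + A} - A = \frac{A}{2 A} - A = A \frac{1}{2 A} - A = \frac{1}{2} - A$)
$R = -8$
$R y{\left(\frac{1}{G{\left(2 \right)}} \right)} = - 8 \left(\frac{1}{2} - \frac{1}{2}\right) = \left(-8\right) 0 = 0$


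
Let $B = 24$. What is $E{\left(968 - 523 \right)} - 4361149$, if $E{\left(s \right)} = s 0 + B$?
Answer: $-4361125$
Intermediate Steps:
$E{\left(s \right)} = 24$ ($E{\left(s \right)} = s 0 + 24 = 0 + 24 = 24$)
$E{\left(968 - 523 \right)} - 4361149 = 24 - 4361149 = -4361125$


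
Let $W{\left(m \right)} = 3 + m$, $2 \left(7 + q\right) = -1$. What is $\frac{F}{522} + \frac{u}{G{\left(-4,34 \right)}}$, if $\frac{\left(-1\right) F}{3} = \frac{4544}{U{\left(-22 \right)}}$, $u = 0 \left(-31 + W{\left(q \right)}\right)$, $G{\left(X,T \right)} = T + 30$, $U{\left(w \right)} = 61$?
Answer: $- \frac{2272}{5307} \approx -0.42811$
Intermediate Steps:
$q = - \frac{15}{2}$ ($q = -7 + \frac{1}{2} \left(-1\right) = -7 - \frac{1}{2} = - \frac{15}{2} \approx -7.5$)
$G{\left(X,T \right)} = 30 + T$
$u = 0$ ($u = 0 \left(-31 + \left(3 - \frac{15}{2}\right)\right) = 0 \left(-31 - \frac{9}{2}\right) = 0 \left(- \frac{71}{2}\right) = 0$)
$F = - \frac{13632}{61}$ ($F = - 3 \cdot \frac{4544}{61} = - 3 \cdot 4544 \cdot \frac{1}{61} = \left(-3\right) \frac{4544}{61} = - \frac{13632}{61} \approx -223.48$)
$\frac{F}{522} + \frac{u}{G{\left(-4,34 \right)}} = - \frac{13632}{61 \cdot 522} + \frac{0}{30 + 34} = \left(- \frac{13632}{61}\right) \frac{1}{522} + \frac{0}{64} = - \frac{2272}{5307} + 0 \cdot \frac{1}{64} = - \frac{2272}{5307} + 0 = - \frac{2272}{5307}$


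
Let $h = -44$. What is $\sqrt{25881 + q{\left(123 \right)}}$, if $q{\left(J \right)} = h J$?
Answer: $\sqrt{20469} \approx 143.07$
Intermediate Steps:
$q{\left(J \right)} = - 44 J$
$\sqrt{25881 + q{\left(123 \right)}} = \sqrt{25881 - 5412} = \sqrt{20469}$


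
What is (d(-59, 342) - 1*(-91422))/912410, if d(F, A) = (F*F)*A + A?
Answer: 641133/456205 ≈ 1.4054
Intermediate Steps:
d(F, A) = A + A*F² (d(F, A) = F²*A + A = A*F² + A = A + A*F²)
(d(-59, 342) - 1*(-91422))/912410 = (342*(1 + (-59)²) - 1*(-91422))/912410 = (342*(1 + 3481) + 91422)*(1/912410) = (342*3482 + 91422)*(1/912410) = (1190844 + 91422)*(1/912410) = 1282266*(1/912410) = 641133/456205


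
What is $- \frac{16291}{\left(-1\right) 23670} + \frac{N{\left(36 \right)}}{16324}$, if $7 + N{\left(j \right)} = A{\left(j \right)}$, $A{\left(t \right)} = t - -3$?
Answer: $\frac{66672931}{96597270} \approx 0.69022$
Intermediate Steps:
$A{\left(t \right)} = 3 + t$ ($A{\left(t \right)} = t + 3 = 3 + t$)
$N{\left(j \right)} = -4 + j$ ($N{\left(j \right)} = -7 + \left(3 + j\right) = -4 + j$)
$- \frac{16291}{\left(-1\right) 23670} + \frac{N{\left(36 \right)}}{16324} = - \frac{16291}{\left(-1\right) 23670} + \frac{-4 + 36}{16324} = - \frac{16291}{-23670} + 32 \cdot \frac{1}{16324} = \left(-16291\right) \left(- \frac{1}{23670}\right) + \frac{8}{4081} = \frac{16291}{23670} + \frac{8}{4081} = \frac{66672931}{96597270}$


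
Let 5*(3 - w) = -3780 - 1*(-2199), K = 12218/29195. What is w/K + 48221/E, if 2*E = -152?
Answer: 59541583/464284 ≈ 128.24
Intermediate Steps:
K = 12218/29195 (K = 12218*(1/29195) = 12218/29195 ≈ 0.41850)
E = -76 (E = (1/2)*(-152) = -76)
w = 1596/5 (w = 3 - (-3780 - 1*(-2199))/5 = 3 - (-3780 + 2199)/5 = 3 - 1/5*(-1581) = 3 + 1581/5 = 1596/5 ≈ 319.20)
w/K + 48221/E = 1596/(5*(12218/29195)) + 48221/(-76) = (1596/5)*(29195/12218) + 48221*(-1/76) = 4659522/6109 - 48221/76 = 59541583/464284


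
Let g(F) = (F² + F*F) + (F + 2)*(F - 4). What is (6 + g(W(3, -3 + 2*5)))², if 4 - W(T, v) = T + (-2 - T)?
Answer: 8836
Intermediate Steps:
W(T, v) = 6 (W(T, v) = 4 - (T + (-2 - T)) = 4 - 1*(-2) = 4 + 2 = 6)
g(F) = 2*F² + (-4 + F)*(2 + F) (g(F) = (F² + F²) + (2 + F)*(-4 + F) = 2*F² + (-4 + F)*(2 + F))
(6 + g(W(3, -3 + 2*5)))² = (6 + (-8 - 2*6 + 3*6²))² = (6 + (-8 - 12 + 3*36))² = (6 + (-8 - 12 + 108))² = (6 + 88)² = 94² = 8836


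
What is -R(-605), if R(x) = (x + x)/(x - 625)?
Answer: -121/123 ≈ -0.98374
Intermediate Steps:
R(x) = 2*x/(-625 + x) (R(x) = (2*x)/(-625 + x) = 2*x/(-625 + x))
-R(-605) = -2*(-605)/(-625 - 605) = -2*(-605)/(-1230) = -2*(-605)*(-1)/1230 = -1*121/123 = -121/123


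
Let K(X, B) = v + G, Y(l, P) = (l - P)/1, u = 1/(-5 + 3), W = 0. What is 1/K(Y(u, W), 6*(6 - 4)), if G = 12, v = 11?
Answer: 1/23 ≈ 0.043478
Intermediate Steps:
u = -1/2 (u = 1/(-2) = -1/2 ≈ -0.50000)
Y(l, P) = l - P (Y(l, P) = (l - P)*1 = l - P)
K(X, B) = 23 (K(X, B) = 11 + 12 = 23)
1/K(Y(u, W), 6*(6 - 4)) = 1/23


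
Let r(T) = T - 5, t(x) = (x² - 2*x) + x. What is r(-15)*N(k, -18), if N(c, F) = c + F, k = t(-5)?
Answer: -240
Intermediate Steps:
t(x) = x² - x
k = 30 (k = -5*(-1 - 5) = -5*(-6) = 30)
N(c, F) = F + c
r(T) = -5 + T
r(-15)*N(k, -18) = (-5 - 15)*(-18 + 30) = -20*12 = -240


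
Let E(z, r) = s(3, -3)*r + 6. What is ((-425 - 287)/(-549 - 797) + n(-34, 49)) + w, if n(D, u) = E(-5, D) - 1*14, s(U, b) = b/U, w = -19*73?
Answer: -915597/673 ≈ -1360.5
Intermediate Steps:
w = -1387
E(z, r) = 6 - r (E(z, r) = (-3/3)*r + 6 = (-3*1/3)*r + 6 = -r + 6 = 6 - r)
n(D, u) = -8 - D (n(D, u) = (6 - D) - 1*14 = (6 - D) - 14 = -8 - D)
((-425 - 287)/(-549 - 797) + n(-34, 49)) + w = ((-425 - 287)/(-549 - 797) + (-8 - 1*(-34))) - 1387 = (-712/(-1346) + (-8 + 34)) - 1387 = (-712*(-1/1346) + 26) - 1387 = (356/673 + 26) - 1387 = 17854/673 - 1387 = -915597/673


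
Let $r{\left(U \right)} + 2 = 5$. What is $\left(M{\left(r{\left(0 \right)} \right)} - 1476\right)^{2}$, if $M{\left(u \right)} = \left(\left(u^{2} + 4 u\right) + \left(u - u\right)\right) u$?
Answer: $1996569$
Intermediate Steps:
$r{\left(U \right)} = 3$ ($r{\left(U \right)} = -2 + 5 = 3$)
$M{\left(u \right)} = u \left(u^{2} + 4 u\right)$ ($M{\left(u \right)} = \left(\left(u^{2} + 4 u\right) + 0\right) u = \left(u^{2} + 4 u\right) u = u \left(u^{2} + 4 u\right)$)
$\left(M{\left(r{\left(0 \right)} \right)} - 1476\right)^{2} = \left(3^{2} \left(4 + 3\right) - 1476\right)^{2} = \left(9 \cdot 7 - 1476\right)^{2} = \left(63 - 1476\right)^{2} = \left(-1413\right)^{2} = 1996569$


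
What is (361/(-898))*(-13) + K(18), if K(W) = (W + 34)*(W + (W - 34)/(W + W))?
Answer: 7420205/8082 ≈ 918.12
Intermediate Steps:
K(W) = (34 + W)*(W + (-34 + W)/(2*W)) (K(W) = (34 + W)*(W + (-34 + W)/((2*W))) = (34 + W)*(W + (-34 + W)*(1/(2*W))) = (34 + W)*(W + (-34 + W)/(2*W)))
(361/(-898))*(-13) + K(18) = (361/(-898))*(-13) + (18**2 - 578/18 + (69/2)*18) = (361*(-1/898))*(-13) + (324 - 578*1/18 + 621) = -361/898*(-13) + (324 - 289/9 + 621) = 4693/898 + 8216/9 = 7420205/8082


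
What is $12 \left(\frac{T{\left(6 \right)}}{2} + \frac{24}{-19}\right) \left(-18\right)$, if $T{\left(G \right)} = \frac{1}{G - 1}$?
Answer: $\frac{23868}{95} \approx 251.24$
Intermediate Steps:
$T{\left(G \right)} = \frac{1}{-1 + G}$
$12 \left(\frac{T{\left(6 \right)}}{2} + \frac{24}{-19}\right) \left(-18\right) = 12 \left(\frac{1}{\left(-1 + 6\right) 2} + \frac{24}{-19}\right) \left(-18\right) = 12 \left(\frac{1}{5} \cdot \frac{1}{2} + 24 \left(- \frac{1}{19}\right)\right) \left(-18\right) = 12 \left(\frac{1}{5} \cdot \frac{1}{2} - \frac{24}{19}\right) \left(-18\right) = 12 \left(\frac{1}{10} - \frac{24}{19}\right) \left(-18\right) = 12 \left(- \frac{221}{190}\right) \left(-18\right) = \left(- \frac{1326}{95}\right) \left(-18\right) = \frac{23868}{95}$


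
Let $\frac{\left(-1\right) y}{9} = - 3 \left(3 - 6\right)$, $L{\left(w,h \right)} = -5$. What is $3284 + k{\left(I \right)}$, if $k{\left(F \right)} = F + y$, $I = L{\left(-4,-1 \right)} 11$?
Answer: $3148$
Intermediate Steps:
$y = -81$ ($y = - 9 \left(- 3 \left(3 - 6\right)\right) = - 9 \left(\left(-3\right) \left(-3\right)\right) = \left(-9\right) 9 = -81$)
$I = -55$ ($I = \left(-5\right) 11 = -55$)
$k{\left(F \right)} = -81 + F$ ($k{\left(F \right)} = F - 81 = -81 + F$)
$3284 + k{\left(I \right)} = 3284 - 136 = 3148$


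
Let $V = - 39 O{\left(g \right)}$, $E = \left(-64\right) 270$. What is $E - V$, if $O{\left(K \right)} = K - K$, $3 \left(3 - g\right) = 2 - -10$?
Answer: $-17280$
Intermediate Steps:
$g = -1$ ($g = 3 - \frac{2 - -10}{3} = 3 - \frac{2 + 10}{3} = 3 - 4 = -1$)
$O{\left(K \right)} = 0$
$E = -17280$
$V = 0$ ($V = \left(-39\right) 0 = 0$)
$E - V = -17280 - 0 = -17280 + 0 = -17280$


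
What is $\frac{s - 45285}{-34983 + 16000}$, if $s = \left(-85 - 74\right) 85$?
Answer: $\frac{58800}{18983} \approx 3.0975$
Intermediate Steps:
$s = -13515$ ($s = \left(-159\right) 85 = -13515$)
$\frac{s - 45285}{-34983 + 16000} = \frac{-13515 - 45285}{-34983 + 16000} = - \frac{58800}{-18983} = \left(-58800\right) \left(- \frac{1}{18983}\right) = \frac{58800}{18983}$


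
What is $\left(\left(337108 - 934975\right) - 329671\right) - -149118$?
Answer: $-778420$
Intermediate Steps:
$\left(\left(337108 - 934975\right) - 329671\right) - -149118 = \left(\left(337108 - 934975\right) - 329671\right) + 149118 = \left(-597867 - 329671\right) + 149118 = -927538 + 149118 = -778420$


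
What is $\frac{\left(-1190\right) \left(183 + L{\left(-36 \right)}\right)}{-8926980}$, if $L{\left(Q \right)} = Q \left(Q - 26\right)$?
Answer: $\frac{95795}{297566} \approx 0.32193$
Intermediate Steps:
$L{\left(Q \right)} = Q \left(-26 + Q\right)$
$\frac{\left(-1190\right) \left(183 + L{\left(-36 \right)}\right)}{-8926980} = \frac{\left(-1190\right) \left(183 - 36 \left(-26 - 36\right)\right)}{-8926980} = - 1190 \left(183 - -2232\right) \left(- \frac{1}{8926980}\right) = - 1190 \left(183 + 2232\right) \left(- \frac{1}{8926980}\right) = \left(-1190\right) 2415 \left(- \frac{1}{8926980}\right) = \left(-2873850\right) \left(- \frac{1}{8926980}\right) = \frac{95795}{297566}$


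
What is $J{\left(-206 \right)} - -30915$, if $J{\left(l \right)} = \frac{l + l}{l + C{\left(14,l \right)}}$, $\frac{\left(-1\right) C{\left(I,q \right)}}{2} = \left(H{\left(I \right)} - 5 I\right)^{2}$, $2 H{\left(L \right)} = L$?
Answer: $\frac{62943043}{2036} \approx 30915.0$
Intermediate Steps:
$H{\left(L \right)} = \frac{L}{2}$
$C{\left(I,q \right)} = - \frac{81 I^{2}}{2}$ ($C{\left(I,q \right)} = - 2 \left(\frac{I}{2} - 5 I\right)^{2} = - 2 \left(- \frac{9 I}{2}\right)^{2} = - 2 \frac{81 I^{2}}{4} = - \frac{81 I^{2}}{2}$)
$J{\left(l \right)} = \frac{2 l}{-7938 + l}$ ($J{\left(l \right)} = \frac{l + l}{l - \frac{81 \cdot 14^{2}}{2}} = \frac{2 l}{l - 7938} = \frac{2 l}{-7938 + l}$)
$J{\left(-206 \right)} - -30915 = 2 \left(-206\right) \frac{1}{-7938 - 206} - -30915 = 2 \left(-206\right) \frac{1}{-8144} + 30915 = 2 \left(-206\right) \left(- \frac{1}{8144}\right) + 30915 = \frac{103}{2036} + 30915 = \frac{62943043}{2036}$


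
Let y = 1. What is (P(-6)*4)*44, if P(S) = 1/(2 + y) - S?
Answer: 3344/3 ≈ 1114.7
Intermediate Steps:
P(S) = 1/3 - S (P(S) = 1/(2 + 1) - S = 1/3 - S)
(P(-6)*4)*44 = ((1/3 - 1*(-6))*4)*44 = ((1/3 + 6)*4)*44 = ((19/3)*4)*44 = (76/3)*44 = 3344/3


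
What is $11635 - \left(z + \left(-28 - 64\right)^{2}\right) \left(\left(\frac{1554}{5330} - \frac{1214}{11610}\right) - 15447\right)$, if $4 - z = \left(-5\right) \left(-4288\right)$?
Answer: $- \frac{206646849831011}{1031355} \approx -2.0036 \cdot 10^{8}$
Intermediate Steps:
$z = -21436$ ($z = 4 - \left(-5\right) \left(-4288\right) = 4 - 21440 = -21436$)
$11635 - \left(z + \left(-28 - 64\right)^{2}\right) \left(\left(\frac{1554}{5330} - \frac{1214}{11610}\right) - 15447\right) = 11635 - \left(-21436 + \left(-28 - 64\right)^{2}\right) \left(\left(\frac{1554}{5330} - \frac{1214}{11610}\right) - 15447\right) = 11635 - \left(-21436 + \left(-92\right)^{2}\right) \left(\left(1554 \cdot \frac{1}{5330} - \frac{607}{5805}\right) - 15447\right) = 11635 - \left(-21436 + 8464\right) \left(\left(\frac{777}{2665} - \frac{607}{5805}\right) - 15447\right) = 11635 - - 12972 \left(\frac{578566}{3094065} - 15447\right) = 11635 - \left(-12972\right) \left(- \frac{47793443489}{3094065}\right) = 11635 - \frac{206658849646436}{1031355} = - \frac{206646849831011}{1031355}$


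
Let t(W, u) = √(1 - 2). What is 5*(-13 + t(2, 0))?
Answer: -65 + 5*I ≈ -65.0 + 5.0*I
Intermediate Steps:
t(W, u) = I (t(W, u) = √(-1) = I)
5*(-13 + t(2, 0)) = 5*(-13 + I) = -65 + 5*I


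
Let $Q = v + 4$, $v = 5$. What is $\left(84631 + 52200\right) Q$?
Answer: $1231479$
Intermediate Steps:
$Q = 9$ ($Q = 5 + 4 = 9$)
$\left(84631 + 52200\right) Q = \left(84631 + 52200\right) 9 = 136831 \cdot 9 = 1231479$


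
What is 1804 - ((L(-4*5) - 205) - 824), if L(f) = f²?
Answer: 2433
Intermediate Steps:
1804 - ((L(-4*5) - 205) - 824) = 1804 - (((-4*5)² - 205) - 824) = 1804 - (((-20)² - 205) - 824) = 1804 - ((400 - 205) - 824) = 1804 - (195 - 824) = 1804 - 1*(-629) = 1804 + 629 = 2433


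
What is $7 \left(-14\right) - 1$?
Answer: $-99$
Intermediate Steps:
$7 \left(-14\right) - 1 = -98 - 1 = -99$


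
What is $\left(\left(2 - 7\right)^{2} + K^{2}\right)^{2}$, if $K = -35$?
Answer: $1562500$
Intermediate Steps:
$\left(\left(2 - 7\right)^{2} + K^{2}\right)^{2} = \left(\left(2 - 7\right)^{2} + \left(-35\right)^{2}\right)^{2} = \left(\left(-5\right)^{2} + 1225\right)^{2} = \left(25 + 1225\right)^{2} = 1250^{2} = 1562500$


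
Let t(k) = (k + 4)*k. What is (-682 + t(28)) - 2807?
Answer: -2593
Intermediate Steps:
t(k) = k*(4 + k) (t(k) = (4 + k)*k = k*(4 + k))
(-682 + t(28)) - 2807 = (-682 + 28*(4 + 28)) - 2807 = (-682 + 28*32) - 2807 = (-682 + 896) - 2807 = 214 - 2807 = -2593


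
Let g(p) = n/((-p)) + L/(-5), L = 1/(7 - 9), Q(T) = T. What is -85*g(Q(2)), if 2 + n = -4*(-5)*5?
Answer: 8313/2 ≈ 4156.5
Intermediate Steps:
L = -1/2 (L = 1/(-2) = -1/2 ≈ -0.50000)
n = 98 (n = -2 - 4*(-5)*5 = -2 + 20*5 = -2 + 100 = 98)
g(p) = 1/10 - 98/p (g(p) = 98/((-p)) - 1/2/(-5) = 98*(-1/p) - 1/2*(-1/5) = -98/p + 1/10 = 1/10 - 98/p)
-85*g(Q(2)) = -17*(-980 + 2)/(2*2) = -17*(-978)/(2*2) = -85*(-489/10) = 8313/2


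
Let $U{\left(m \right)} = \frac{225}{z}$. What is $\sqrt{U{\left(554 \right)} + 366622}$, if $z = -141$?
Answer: $\frac{\sqrt{809864473}}{47} \approx 605.49$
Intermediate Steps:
$U{\left(m \right)} = - \frac{75}{47}$ ($U{\left(m \right)} = \frac{225}{-141} = 225 \left(- \frac{1}{141}\right) = - \frac{75}{47}$)
$\sqrt{U{\left(554 \right)} + 366622} = \sqrt{- \frac{75}{47} + 366622} = \sqrt{\frac{17231159}{47}} = \frac{\sqrt{809864473}}{47}$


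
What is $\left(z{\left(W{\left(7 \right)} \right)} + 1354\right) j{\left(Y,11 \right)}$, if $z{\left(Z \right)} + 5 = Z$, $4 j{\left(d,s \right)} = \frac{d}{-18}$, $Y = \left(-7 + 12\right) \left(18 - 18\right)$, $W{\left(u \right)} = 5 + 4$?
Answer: $0$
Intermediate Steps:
$W{\left(u \right)} = 9$
$Y = 0$ ($Y = 5 \cdot 0 = 0$)
$j{\left(d,s \right)} = - \frac{d}{72}$ ($j{\left(d,s \right)} = \frac{d \frac{1}{-18}}{4} = \frac{d \left(- \frac{1}{18}\right)}{4} = \frac{\left(- \frac{1}{18}\right) d}{4} = - \frac{d}{72}$)
$z{\left(Z \right)} = -5 + Z$
$\left(z{\left(W{\left(7 \right)} \right)} + 1354\right) j{\left(Y,11 \right)} = \left(\left(-5 + 9\right) + 1354\right) \left(\left(- \frac{1}{72}\right) 0\right) = \left(4 + 1354\right) 0 = 1358 \cdot 0 = 0$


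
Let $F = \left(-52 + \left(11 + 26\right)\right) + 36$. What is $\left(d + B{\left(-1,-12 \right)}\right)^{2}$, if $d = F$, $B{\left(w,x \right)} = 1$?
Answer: $484$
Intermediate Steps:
$F = 21$ ($F = \left(-52 + 37\right) + 36 = -15 + 36 = 21$)
$d = 21$
$\left(d + B{\left(-1,-12 \right)}\right)^{2} = \left(21 + 1\right)^{2} = 22^{2} = 484$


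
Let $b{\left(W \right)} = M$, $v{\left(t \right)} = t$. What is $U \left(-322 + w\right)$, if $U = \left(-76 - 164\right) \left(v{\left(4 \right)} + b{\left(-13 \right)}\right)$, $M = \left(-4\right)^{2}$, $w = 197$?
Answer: $600000$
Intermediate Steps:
$M = 16$
$b{\left(W \right)} = 16$
$U = -4800$ ($U = \left(-76 - 164\right) \left(4 + 16\right) = \left(-240\right) 20 = -4800$)
$U \left(-322 + w\right) = - 4800 \left(-322 + 197\right) = \left(-4800\right) \left(-125\right) = 600000$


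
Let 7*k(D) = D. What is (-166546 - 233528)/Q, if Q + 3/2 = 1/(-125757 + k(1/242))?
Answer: 170457414388836/639100459 ≈ 2.6671e+5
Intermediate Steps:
k(D) = D/7
Q = -639100459/426064714 (Q = -3/2 + 1/(-125757 + (⅐)/242) = -3/2 + 1/(-125757 + (⅐)*(1/242)) = -3/2 + 1/(-125757 + 1/1694) = -3/2 + 1/(-213032357/1694) = -3/2 - 1694/213032357 = -639100459/426064714 ≈ -1.5000)
(-166546 - 233528)/Q = (-166546 - 233528)/(-639100459/426064714) = -400074*(-426064714/639100459) = 170457414388836/639100459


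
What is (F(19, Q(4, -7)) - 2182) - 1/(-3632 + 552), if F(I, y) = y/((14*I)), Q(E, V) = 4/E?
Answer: -127690401/58520 ≈ -2182.0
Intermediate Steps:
F(I, y) = y/(14*I) (F(I, y) = y*(1/(14*I)) = y/(14*I))
(F(19, Q(4, -7)) - 2182) - 1/(-3632 + 552) = ((1/14)*(4/4)/19 - 2182) - 1/(-3632 + 552) = ((1/14)*(4*(1/4))*(1/19) - 2182) - 1/(-3080) = ((1/14)*1*(1/19) - 2182) - 1*(-1/3080) = (1/266 - 2182) + 1/3080 = -580411/266 + 1/3080 = -127690401/58520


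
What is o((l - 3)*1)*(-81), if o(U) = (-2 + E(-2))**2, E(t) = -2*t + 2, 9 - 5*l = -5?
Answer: -1296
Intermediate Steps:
l = 14/5 (l = 9/5 - 1/5*(-5) = 9/5 + 1 = 14/5 ≈ 2.8000)
E(t) = 2 - 2*t
o(U) = 16 (o(U) = (-2 + (2 - 2*(-2)))**2 = (-2 + (2 + 4))**2 = (-2 + 6)**2 = 4**2 = 16)
o((l - 3)*1)*(-81) = 16*(-81) = -1296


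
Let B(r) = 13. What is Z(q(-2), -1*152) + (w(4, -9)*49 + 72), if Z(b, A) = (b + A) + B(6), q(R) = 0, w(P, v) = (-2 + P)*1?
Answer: 31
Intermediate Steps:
w(P, v) = -2 + P
Z(b, A) = 13 + A + b (Z(b, A) = (b + A) + 13 = (A + b) + 13 = 13 + A + b)
Z(q(-2), -1*152) + (w(4, -9)*49 + 72) = (13 - 1*152 + 0) + ((-2 + 4)*49 + 72) = (13 - 152 + 0) + (2*49 + 72) = -139 + (98 + 72) = -139 + 170 = 31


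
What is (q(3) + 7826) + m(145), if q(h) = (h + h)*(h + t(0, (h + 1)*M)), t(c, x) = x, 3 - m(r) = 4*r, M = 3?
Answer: 7339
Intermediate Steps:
m(r) = 3 - 4*r
q(h) = 2*h*(3 + 4*h) (q(h) = (h + h)*(h + (h + 1)*3) = (2*h)*(h + (1 + h)*3) = (2*h)*(h + (3 + 3*h)) = (2*h)*(3 + 4*h) = 2*h*(3 + 4*h))
(q(3) + 7826) + m(145) = (2*3*(3 + 4*3) + 7826) + (3 - 4*145) = (2*3*(3 + 12) + 7826) + (3 - 580) = (2*3*15 + 7826) - 577 = (90 + 7826) - 577 = 7916 - 577 = 7339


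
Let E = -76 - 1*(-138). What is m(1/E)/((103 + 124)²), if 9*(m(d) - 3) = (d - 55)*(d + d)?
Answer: 48485/891348642 ≈ 5.4395e-5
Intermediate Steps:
E = 62 (E = -76 + 138 = 62)
m(d) = 3 + 2*d*(-55 + d)/9 (m(d) = 3 + ((d - 55)*(d + d))/9 = 3 + ((-55 + d)*(2*d))/9 = 3 + (2*d*(-55 + d))/9 = 3 + 2*d*(-55 + d)/9)
m(1/E)/((103 + 124)²) = (3 - 110/9/62 + 2*(1/62)²/9)/((103 + 124)²) = (3 - 110/9*1/62 + 2*(1/62)²/9)/(227²) = (3 - 55/279 + (2/9)*(1/3844))/51529 = (3 - 55/279 + 1/17298)*(1/51529) = (48485/17298)*(1/51529) = 48485/891348642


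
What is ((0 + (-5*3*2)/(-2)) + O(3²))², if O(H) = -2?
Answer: 169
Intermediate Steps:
((0 + (-5*3*2)/(-2)) + O(3²))² = ((0 + (-5*3*2)/(-2)) - 2)² = ((0 - 15*2*(-½)) - 2)² = ((0 - 30*(-½)) - 2)² = ((0 + 15) - 2)² = (15 - 2)² = 13² = 169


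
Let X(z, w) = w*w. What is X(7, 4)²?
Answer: 256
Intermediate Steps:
X(z, w) = w²
X(7, 4)² = (4²)² = 16² = 256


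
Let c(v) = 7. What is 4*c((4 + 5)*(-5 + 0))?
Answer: 28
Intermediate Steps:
4*c((4 + 5)*(-5 + 0)) = 4*7 = 28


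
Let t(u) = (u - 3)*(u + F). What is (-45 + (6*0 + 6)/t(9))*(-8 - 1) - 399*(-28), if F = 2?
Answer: 127338/11 ≈ 11576.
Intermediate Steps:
t(u) = (-3 + u)*(2 + u) (t(u) = (u - 3)*(u + 2) = (-3 + u)*(2 + u))
(-45 + (6*0 + 6)/t(9))*(-8 - 1) - 399*(-28) = (-45 + (6*0 + 6)/(-6 + 9**2 - 1*9))*(-8 - 1) - 399*(-28) = (-45 + (0 + 6)/(-6 + 81 - 9))*(-9) + 11172 = (-45 + 6/66)*(-9) + 11172 = (-45 + 6*(1/66))*(-9) + 11172 = (-45 + 1/11)*(-9) + 11172 = -494/11*(-9) + 11172 = 4446/11 + 11172 = 127338/11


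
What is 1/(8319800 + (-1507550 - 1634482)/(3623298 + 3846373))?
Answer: 7469671/62146165643768 ≈ 1.2020e-7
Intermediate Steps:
1/(8319800 + (-1507550 - 1634482)/(3623298 + 3846373)) = 1/(8319800 - 3142032/7469671) = 1/(62146165643768/7469671) = 7469671/62146165643768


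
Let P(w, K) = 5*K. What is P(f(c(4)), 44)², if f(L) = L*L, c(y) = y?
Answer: 48400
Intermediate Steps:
f(L) = L²
P(f(c(4)), 44)² = (5*44)² = 220² = 48400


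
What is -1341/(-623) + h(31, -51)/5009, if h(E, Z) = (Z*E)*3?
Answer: 3762180/3120607 ≈ 1.2056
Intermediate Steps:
h(E, Z) = 3*E*Z (h(E, Z) = (E*Z)*3 = 3*E*Z)
-1341/(-623) + h(31, -51)/5009 = -1341/(-623) + (3*31*(-51))/5009 = -1341*(-1/623) - 4743*1/5009 = 1341/623 - 4743/5009 = 3762180/3120607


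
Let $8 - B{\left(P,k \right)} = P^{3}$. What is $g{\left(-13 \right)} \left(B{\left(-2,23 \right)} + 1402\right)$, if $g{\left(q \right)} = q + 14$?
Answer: $1418$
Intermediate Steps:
$B{\left(P,k \right)} = 8 - P^{3}$
$g{\left(q \right)} = 14 + q$
$g{\left(-13 \right)} \left(B{\left(-2,23 \right)} + 1402\right) = \left(14 - 13\right) \left(\left(8 - \left(-2\right)^{3}\right) + 1402\right) = 1 \left(\left(8 - -8\right) + 1402\right) = 1 \left(\left(8 + 8\right) + 1402\right) = 1 \left(16 + 1402\right) = 1 \cdot 1418 = 1418$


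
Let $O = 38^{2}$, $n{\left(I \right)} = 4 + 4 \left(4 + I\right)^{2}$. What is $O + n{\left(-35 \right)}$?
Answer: $5292$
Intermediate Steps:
$O = 1444$
$O + n{\left(-35 \right)} = 1444 + \left(4 + 4 \left(4 - 35\right)^{2}\right) = 1444 + \left(4 + 4 \left(-31\right)^{2}\right) = 1444 + \left(4 + 4 \cdot 961\right) = 1444 + \left(4 + 3844\right) = 1444 + 3848 = 5292$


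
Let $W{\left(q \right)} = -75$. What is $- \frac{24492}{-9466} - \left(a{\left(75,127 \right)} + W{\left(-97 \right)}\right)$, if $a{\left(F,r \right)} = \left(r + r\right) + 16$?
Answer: $- \frac{910689}{4733} \approx -192.41$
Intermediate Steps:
$a{\left(F,r \right)} = 16 + 2 r$ ($a{\left(F,r \right)} = 2 r + 16 = 16 + 2 r$)
$- \frac{24492}{-9466} - \left(a{\left(75,127 \right)} + W{\left(-97 \right)}\right) = - \frac{24492}{-9466} - \left(\left(16 + 2 \cdot 127\right) - 75\right) = \left(-24492\right) \left(- \frac{1}{9466}\right) - \left(\left(16 + 254\right) - 75\right) = \frac{12246}{4733} - \left(270 - 75\right) = \frac{12246}{4733} - 195 = - \frac{910689}{4733}$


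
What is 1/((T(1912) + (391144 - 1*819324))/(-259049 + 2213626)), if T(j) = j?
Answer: -1954577/426268 ≈ -4.5853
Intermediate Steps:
1/((T(1912) + (391144 - 1*819324))/(-259049 + 2213626)) = 1/((1912 + (391144 - 1*819324))/(-259049 + 2213626)) = 1/((1912 + (391144 - 819324))/1954577) = 1/((1912 - 428180)*(1/1954577)) = 1/(-426268*1/1954577) = 1/(-426268/1954577) = -1954577/426268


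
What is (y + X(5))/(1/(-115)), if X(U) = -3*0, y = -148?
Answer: 17020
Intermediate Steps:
X(U) = 0
(y + X(5))/(1/(-115)) = (-148 + 0)/(1/(-115)) = -148/(-1/115) = -148*(-115) = 17020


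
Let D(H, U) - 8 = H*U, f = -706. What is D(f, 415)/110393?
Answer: -292982/110393 ≈ -2.6540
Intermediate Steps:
D(H, U) = 8 + H*U
D(f, 415)/110393 = (8 - 706*415)/110393 = (8 - 292990)*(1/110393) = -292982*1/110393 = -292982/110393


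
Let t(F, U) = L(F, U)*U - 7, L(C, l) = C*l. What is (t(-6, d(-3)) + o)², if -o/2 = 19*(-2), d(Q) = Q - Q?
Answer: 4761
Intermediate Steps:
d(Q) = 0
t(F, U) = -7 + F*U² (t(F, U) = (F*U)*U - 7 = F*U² - 7 = -7 + F*U²)
o = 76 (o = -38*(-2) = -2*(-38) = 76)
(t(-6, d(-3)) + o)² = ((-7 - 6*0²) + 76)² = ((-7 - 6*0) + 76)² = ((-7 + 0) + 76)² = (-7 + 76)² = 69² = 4761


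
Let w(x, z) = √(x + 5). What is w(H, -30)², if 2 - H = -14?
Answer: 21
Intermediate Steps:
H = 16 (H = 2 - 1*(-14) = 2 + 14 = 16)
w(x, z) = √(5 + x)
w(H, -30)² = (√(5 + 16))² = (√21)² = 21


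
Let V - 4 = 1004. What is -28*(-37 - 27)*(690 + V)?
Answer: 3042816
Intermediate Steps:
V = 1008 (V = 4 + 1004 = 1008)
-28*(-37 - 27)*(690 + V) = -28*(-37 - 27)*(690 + 1008) = -(-1792)*1698 = -28*(-108672) = 3042816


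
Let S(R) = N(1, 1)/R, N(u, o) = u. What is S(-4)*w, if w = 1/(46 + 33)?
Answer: -1/316 ≈ -0.0031646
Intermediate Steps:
w = 1/79 ≈ 0.012658
S(R) = 1/R
S(-4)*w = (1/79)/(-4) = -¼*1/79 = -1/316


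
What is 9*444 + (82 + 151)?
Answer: 4229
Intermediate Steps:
9*444 + (82 + 151) = 3996 + 233 = 4229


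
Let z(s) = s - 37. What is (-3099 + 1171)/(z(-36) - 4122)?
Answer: 1928/4195 ≈ 0.45959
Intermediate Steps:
z(s) = -37 + s
(-3099 + 1171)/(z(-36) - 4122) = (-3099 + 1171)/((-37 - 36) - 4122) = -1928/(-73 - 4122) = -1928/(-4195) = -1928*(-1/4195) = 1928/4195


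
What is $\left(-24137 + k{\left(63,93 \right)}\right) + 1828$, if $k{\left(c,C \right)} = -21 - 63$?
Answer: $-22393$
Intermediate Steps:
$k{\left(c,C \right)} = -84$
$\left(-24137 + k{\left(63,93 \right)}\right) + 1828 = \left(-24137 - 84\right) + 1828 = -24221 + 1828 = -22393$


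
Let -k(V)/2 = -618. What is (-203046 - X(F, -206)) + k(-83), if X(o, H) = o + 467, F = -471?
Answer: -201806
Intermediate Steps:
X(o, H) = 467 + o
k(V) = 1236 (k(V) = -2*(-618) = 1236)
(-203046 - X(F, -206)) + k(-83) = (-203046 - (467 - 471)) + 1236 = (-203046 - 1*(-4)) + 1236 = (-203046 + 4) + 1236 = -203042 + 1236 = -201806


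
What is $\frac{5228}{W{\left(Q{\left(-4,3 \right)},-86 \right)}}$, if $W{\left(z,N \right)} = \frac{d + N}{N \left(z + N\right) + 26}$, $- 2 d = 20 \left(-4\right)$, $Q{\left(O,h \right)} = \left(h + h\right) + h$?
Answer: $- \frac{17377872}{23} \approx -7.5556 \cdot 10^{5}$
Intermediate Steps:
$Q{\left(O,h \right)} = 3 h$ ($Q{\left(O,h \right)} = 2 h + h = 3 h$)
$d = 40$ ($d = - \frac{20 \left(-4\right)}{2} = \left(- \frac{1}{2}\right) \left(-80\right) = 40$)
$W{\left(z,N \right)} = \frac{40 + N}{26 + N \left(N + z\right)}$ ($W{\left(z,N \right)} = \frac{40 + N}{N \left(z + N\right) + 26} = \frac{40 + N}{N \left(N + z\right) + 26} = \frac{40 + N}{26 + N \left(N + z\right)}$)
$\frac{5228}{W{\left(Q{\left(-4,3 \right)},-86 \right)}} = \frac{5228}{\frac{1}{26 + \left(-86\right)^{2} - 86 \cdot 3 \cdot 3} \left(40 - 86\right)} = \frac{5228}{\frac{1}{26 + 7396 - 774} \left(-46\right)} = \frac{5228}{\frac{1}{6648} \left(-46\right)} = \frac{5228}{- \frac{23}{3324}} = 5228 \left(- \frac{3324}{23}\right) = - \frac{17377872}{23}$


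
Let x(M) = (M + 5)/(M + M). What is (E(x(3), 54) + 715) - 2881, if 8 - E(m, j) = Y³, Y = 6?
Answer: -2374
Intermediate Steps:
x(M) = (5 + M)/(2*M) (x(M) = (5 + M)/((2*M)) = (5 + M)*(1/(2*M)) = (5 + M)/(2*M))
E(m, j) = -208 (E(m, j) = 8 - 1*6³ = 8 - 1*216 = 8 - 216 = -208)
(E(x(3), 54) + 715) - 2881 = (-208 + 715) - 2881 = 507 - 2881 = -2374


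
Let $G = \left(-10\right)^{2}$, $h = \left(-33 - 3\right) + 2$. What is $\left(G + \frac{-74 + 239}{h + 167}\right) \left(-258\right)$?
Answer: $- \frac{3473970}{133} \approx -26120.0$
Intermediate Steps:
$h = -34$ ($h = -36 + 2 = -34$)
$G = 100$
$\left(G + \frac{-74 + 239}{h + 167}\right) \left(-258\right) = \left(100 + \frac{-74 + 239}{-34 + 167}\right) \left(-258\right) = \left(100 + \frac{165}{133}\right) \left(-258\right) = \frac{13465}{133} \left(-258\right) = - \frac{3473970}{133}$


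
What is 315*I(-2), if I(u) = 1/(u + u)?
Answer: -315/4 ≈ -78.750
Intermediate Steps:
I(u) = 1/(2*u)
315*I(-2) = 315*((1/2)/(-2)) = 315*((1/2)*(-1/2)) = 315*(-1/4) = -315/4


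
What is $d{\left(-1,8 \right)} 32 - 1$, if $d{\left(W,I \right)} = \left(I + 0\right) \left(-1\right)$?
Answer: $-257$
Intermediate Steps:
$d{\left(W,I \right)} = - I$ ($d{\left(W,I \right)} = I \left(-1\right) = - I$)
$d{\left(-1,8 \right)} 32 - 1 = \left(-1\right) 8 \cdot 32 - 1 = \left(-8\right) 32 - 1 = -256 - 1 = -257$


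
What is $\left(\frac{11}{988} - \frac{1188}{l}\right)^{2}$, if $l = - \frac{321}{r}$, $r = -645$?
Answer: $\frac{63682431794411089}{11175872656} \approx 5.6982 \cdot 10^{6}$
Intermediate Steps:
$l = \frac{107}{215}$ ($l = - \frac{321}{-645} = \left(-321\right) \left(- \frac{1}{645}\right) = \frac{107}{215} \approx 0.49767$)
$\left(\frac{11}{988} - \frac{1188}{l}\right)^{2} = \left(\frac{11}{988} - \frac{1188}{\frac{107}{215}}\right)^{2} = \left(11 \cdot \frac{1}{988} - \frac{255420}{107}\right)^{2} = \left(\frac{11}{988} - \frac{255420}{107}\right)^{2} = \left(- \frac{252353783}{105716}\right)^{2} = \frac{63682431794411089}{11175872656}$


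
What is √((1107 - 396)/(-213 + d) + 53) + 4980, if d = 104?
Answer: 4980 + √552194/109 ≈ 4986.8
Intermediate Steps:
√((1107 - 396)/(-213 + d) + 53) + 4980 = √((1107 - 396)/(-213 + 104) + 53) + 4980 = √(711/(-109) + 53) + 4980 = √(711*(-1/109) + 53) + 4980 = √(-711/109 + 53) + 4980 = √(5066/109) + 4980 = √552194/109 + 4980 = 4980 + √552194/109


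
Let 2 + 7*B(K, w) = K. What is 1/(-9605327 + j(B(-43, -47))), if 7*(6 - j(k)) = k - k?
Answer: -1/9605321 ≈ -1.0411e-7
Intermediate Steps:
B(K, w) = -2/7 + K/7
j(k) = 6 (j(k) = 6 - (k - k)/7 = 6 - ⅐*0 = 6 + 0 = 6)
1/(-9605327 + j(B(-43, -47))) = 1/(-9605327 + 6) = 1/(-9605321) = -1/9605321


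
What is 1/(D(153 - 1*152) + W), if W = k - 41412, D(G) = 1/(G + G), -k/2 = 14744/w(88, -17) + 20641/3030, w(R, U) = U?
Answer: -51510/2044459519 ≈ -2.5195e-5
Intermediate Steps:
k = 44323423/25755 (k = -2*(14744/(-17) + 20641/3030) = -2*(14744*(-1/17) + 20641*(1/3030)) = -2*(-14744/17 + 20641/3030) = -2*(-44323423/51510) = 44323423/25755 ≈ 1721.0)
D(G) = 1/(2*G)
W = -1022242637/25755 (W = 44323423/25755 - 41412 = -1022242637/25755 ≈ -39691.)
1/(D(153 - 1*152) + W) = 1/(1/(2*(153 - 1*152)) - 1022242637/25755) = 1/(1/(2*(153 - 152)) - 1022242637/25755) = 1/((1/2)/1 - 1022242637/25755) = 1/((1/2)*1 - 1022242637/25755) = 1/(1/2 - 1022242637/25755) = 1/(-2044459519/51510) = -51510/2044459519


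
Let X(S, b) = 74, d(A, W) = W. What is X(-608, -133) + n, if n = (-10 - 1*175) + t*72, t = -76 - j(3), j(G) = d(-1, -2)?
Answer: -5439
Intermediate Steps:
j(G) = -2
t = -74 (t = -76 - 1*(-2) = -76 + 2 = -74)
n = -5513 (n = (-10 - 1*175) - 74*72 = (-10 - 175) - 5328 = -185 - 5328 = -5513)
X(-608, -133) + n = 74 - 5513 = -5439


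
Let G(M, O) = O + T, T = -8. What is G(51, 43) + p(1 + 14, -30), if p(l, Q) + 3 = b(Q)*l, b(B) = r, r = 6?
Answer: 122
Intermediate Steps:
b(B) = 6
p(l, Q) = -3 + 6*l
G(M, O) = -8 + O (G(M, O) = O - 8 = -8 + O)
G(51, 43) + p(1 + 14, -30) = (-8 + 43) + (-3 + 6*(1 + 14)) = 35 + (-3 + 6*15) = 35 + (-3 + 90) = 35 + 87 = 122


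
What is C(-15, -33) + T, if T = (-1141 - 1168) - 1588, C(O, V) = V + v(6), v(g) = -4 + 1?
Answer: -3933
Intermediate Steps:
v(g) = -3
C(O, V) = -3 + V (C(O, V) = V - 3 = -3 + V)
T = -3897 (T = -2309 - 1588 = -3897)
C(-15, -33) + T = (-3 - 33) - 3897 = -36 - 3897 = -3933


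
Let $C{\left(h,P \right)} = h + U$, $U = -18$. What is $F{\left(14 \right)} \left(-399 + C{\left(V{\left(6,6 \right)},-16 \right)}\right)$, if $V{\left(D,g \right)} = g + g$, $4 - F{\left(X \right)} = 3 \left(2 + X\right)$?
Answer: $17820$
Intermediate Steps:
$F{\left(X \right)} = -2 - 3 X$ ($F{\left(X \right)} = 4 - 3 \left(2 + X\right) = 4 - \left(6 + 3 X\right) = -2 - 3 X$)
$V{\left(D,g \right)} = 2 g$
$C{\left(h,P \right)} = -18 + h$ ($C{\left(h,P \right)} = h - 18 = -18 + h$)
$F{\left(14 \right)} \left(-399 + C{\left(V{\left(6,6 \right)},-16 \right)}\right) = \left(-2 - 42\right) \left(-399 + \left(-18 + 2 \cdot 6\right)\right) = \left(-2 - 42\right) \left(-399 + \left(-18 + 12\right)\right) = - 44 \left(-399 - 6\right) = \left(-44\right) \left(-405\right) = 17820$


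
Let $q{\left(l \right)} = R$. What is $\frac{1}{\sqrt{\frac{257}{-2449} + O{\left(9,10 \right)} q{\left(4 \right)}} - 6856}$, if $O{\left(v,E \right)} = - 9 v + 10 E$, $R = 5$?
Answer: $- \frac{8395172}{57557183033} - \frac{3 \sqrt{63238078}}{115114366066} \approx -0.00014607$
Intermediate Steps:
$q{\left(l \right)} = 5$
$\frac{1}{\sqrt{\frac{257}{-2449} + O{\left(9,10 \right)} q{\left(4 \right)}} - 6856} = \frac{1}{\sqrt{\frac{257}{-2449} + \left(\left(-9\right) 9 + 10 \cdot 10\right) 5} - 6856} = \frac{1}{\sqrt{257 \left(- \frac{1}{2449}\right) + \left(-81 + 100\right) 5} - 6856} = \frac{1}{\sqrt{- \frac{257}{2449} + 19 \cdot 5} - 6856} = \frac{1}{\sqrt{- \frac{257}{2449} + 95} - 6856} = \frac{1}{\sqrt{\frac{232398}{2449}} - 6856} = \frac{1}{\frac{3 \sqrt{63238078}}{2449} - 6856} = \frac{1}{-6856 + \frac{3 \sqrt{63238078}}{2449}}$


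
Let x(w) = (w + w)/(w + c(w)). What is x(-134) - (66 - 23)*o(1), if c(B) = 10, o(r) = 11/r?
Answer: -14596/31 ≈ -470.84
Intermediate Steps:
x(w) = 2*w/(10 + w) (x(w) = (w + w)/(w + 10) = (2*w)/(10 + w) = 2*w/(10 + w))
x(-134) - (66 - 23)*o(1) = 2*(-134)/(10 - 134) - (66 - 23)*11/1 = 2*(-134)/(-124) - 43*11*1 = 2*(-134)*(-1/124) - 43*11 = 67/31 - 1*473 = 67/31 - 473 = -14596/31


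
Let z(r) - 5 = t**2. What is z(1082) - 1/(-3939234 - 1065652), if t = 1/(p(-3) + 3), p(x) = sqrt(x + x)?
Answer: (-80078179*I + 150146586*sqrt(6))/(15014658*(-I + 2*sqrt(6))) ≈ 5.0133 - 0.06532*I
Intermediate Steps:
p(x) = sqrt(2)*sqrt(x) (p(x) = sqrt(2*x) = sqrt(2)*sqrt(x))
t = 1/(3 + I*sqrt(6)) (t = 1/(sqrt(2)*sqrt(-3) + 3) = 1/(sqrt(2)*(I*sqrt(3)) + 3) = 1/(I*sqrt(6) + 3) = 1/(3 + I*sqrt(6)) ≈ 0.2 - 0.1633*I)
z(r) = 5 + (1/5 - I*sqrt(6)/15)**2
z(1082) - 1/(-3939234 - 1065652) = 2*(-8*I + 15*sqrt(6))/(3*(-I + 2*sqrt(6))) - 1/(-3939234 - 1065652) = 2*(-8*I + 15*sqrt(6))/(3*(-I + 2*sqrt(6))) - 1/(-5004886) = 2*(-8*I + 15*sqrt(6))/(3*(-I + 2*sqrt(6))) - 1*(-1/5004886) = 2*(-8*I + 15*sqrt(6))/(3*(-I + 2*sqrt(6))) + 1/5004886 = 1/5004886 + 2*(-8*I + 15*sqrt(6))/(3*(-I + 2*sqrt(6)))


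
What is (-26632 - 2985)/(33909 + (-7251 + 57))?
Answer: -29617/26715 ≈ -1.1086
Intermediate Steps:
(-26632 - 2985)/(33909 + (-7251 + 57)) = -29617/(33909 - 7194) = -29617/26715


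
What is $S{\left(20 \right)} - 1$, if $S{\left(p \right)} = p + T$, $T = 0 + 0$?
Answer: $19$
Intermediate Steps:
$T = 0$
$S{\left(p \right)} = p$ ($S{\left(p \right)} = p + 0 = p$)
$S{\left(20 \right)} - 1 = 20 - 1 = 19$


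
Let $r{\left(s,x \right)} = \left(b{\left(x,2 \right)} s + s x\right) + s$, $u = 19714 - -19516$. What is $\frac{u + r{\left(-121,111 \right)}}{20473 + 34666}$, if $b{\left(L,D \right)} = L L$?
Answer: $- \frac{209309}{7877} \approx -26.572$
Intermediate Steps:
$b{\left(L,D \right)} = L^{2}$
$u = 39230$ ($u = 19714 + 19516 = 39230$)
$r{\left(s,x \right)} = s + s x + s x^{2}$ ($r{\left(s,x \right)} = \left(x^{2} s + s x\right) + s = \left(s x^{2} + s x\right) + s = \left(s x + s x^{2}\right) + s = s + s x + s x^{2}$)
$\frac{u + r{\left(-121,111 \right)}}{20473 + 34666} = \frac{39230 - 121 \left(1 + 111 + 111^{2}\right)}{20473 + 34666} = \frac{39230 - 121 \left(1 + 111 + 12321\right)}{55139} = \left(39230 - 1504393\right) \frac{1}{55139} = \left(-1465163\right) \frac{1}{55139} = - \frac{209309}{7877}$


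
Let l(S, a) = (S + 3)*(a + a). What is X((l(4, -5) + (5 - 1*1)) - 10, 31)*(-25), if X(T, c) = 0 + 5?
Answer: -125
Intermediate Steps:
l(S, a) = 2*a*(3 + S) (l(S, a) = (3 + S)*(2*a) = 2*a*(3 + S))
X(T, c) = 5
X((l(4, -5) + (5 - 1*1)) - 10, 31)*(-25) = 5*(-25) = -125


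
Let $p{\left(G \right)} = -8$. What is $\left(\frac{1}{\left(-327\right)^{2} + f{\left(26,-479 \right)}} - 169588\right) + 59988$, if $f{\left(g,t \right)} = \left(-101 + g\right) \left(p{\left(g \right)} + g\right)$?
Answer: $- \frac{11571458399}{105579} \approx -1.096 \cdot 10^{5}$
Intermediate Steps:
$f{\left(g,t \right)} = \left(-101 + g\right) \left(-8 + g\right)$
$\left(\frac{1}{\left(-327\right)^{2} + f{\left(26,-479 \right)}} - 169588\right) + 59988 = \left(\frac{1}{\left(-327\right)^{2} + \left(808 + 26^{2} - 2834\right)} - 169588\right) + 59988 = \left(\frac{1}{106929 + \left(808 + 676 - 2834\right)} - 169588\right) + 59988 = \left(\frac{1}{106929 - 1350} - 169588\right) + 59988 = \left(\frac{1}{105579} - 169588\right) + 59988 = - \frac{17904931451}{105579} + 59988 = - \frac{11571458399}{105579}$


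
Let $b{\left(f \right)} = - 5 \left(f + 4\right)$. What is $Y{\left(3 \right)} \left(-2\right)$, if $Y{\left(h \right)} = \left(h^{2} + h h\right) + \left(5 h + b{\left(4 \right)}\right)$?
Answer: $14$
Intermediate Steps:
$b{\left(f \right)} = -20 - 5 f$ ($b{\left(f \right)} = - 5 \left(4 + f\right) = -20 - 5 f$)
$Y{\left(h \right)} = -40 + 2 h^{2} + 5 h$ ($Y{\left(h \right)} = \left(h^{2} + h h\right) + \left(5 h - 40\right) = \left(h^{2} + h^{2}\right) + \left(5 h - 40\right) = 2 h^{2} + \left(5 h - 40\right) = 2 h^{2} + \left(-40 + 5 h\right) = -40 + 2 h^{2} + 5 h$)
$Y{\left(3 \right)} \left(-2\right) = \left(-40 + 2 \cdot 3^{2} + 5 \cdot 3\right) \left(-2\right) = \left(-40 + 2 \cdot 9 + 15\right) \left(-2\right) = \left(-40 + 18 + 15\right) \left(-2\right) = \left(-7\right) \left(-2\right) = 14$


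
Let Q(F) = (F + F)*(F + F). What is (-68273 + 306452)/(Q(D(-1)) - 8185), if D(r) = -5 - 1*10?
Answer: -238179/7285 ≈ -32.694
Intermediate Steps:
D(r) = -15 (D(r) = -5 - 10 = -15)
Q(F) = 4*F² (Q(F) = (2*F)*(2*F) = 4*F²)
(-68273 + 306452)/(Q(D(-1)) - 8185) = (-68273 + 306452)/(4*(-15)² - 8185) = 238179/(4*225 - 8185) = 238179/(900 - 8185) = 238179/(-7285) = 238179*(-1/7285) = -238179/7285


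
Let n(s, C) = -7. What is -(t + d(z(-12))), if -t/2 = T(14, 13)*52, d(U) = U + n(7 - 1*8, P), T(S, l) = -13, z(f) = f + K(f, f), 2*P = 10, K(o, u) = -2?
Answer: -1331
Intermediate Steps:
P = 5 (P = (1/2)*10 = 5)
z(f) = -2 + f (z(f) = f - 2 = -2 + f)
d(U) = -7 + U (d(U) = U - 7 = -7 + U)
t = 1352 (t = -(-26)*52 = -2*(-676) = 1352)
-(t + d(z(-12))) = -(1352 + (-7 + (-2 - 12))) = -(1352 + (-7 - 14)) = -(1352 - 21) = -1*1331 = -1331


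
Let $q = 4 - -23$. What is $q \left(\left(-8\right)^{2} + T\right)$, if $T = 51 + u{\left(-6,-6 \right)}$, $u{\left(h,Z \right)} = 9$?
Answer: $3348$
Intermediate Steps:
$T = 60$ ($T = 51 + 9 = 60$)
$q = 27$ ($q = 4 + 23 = 27$)
$q \left(\left(-8\right)^{2} + T\right) = 27 \left(\left(-8\right)^{2} + 60\right) = 27 \left(64 + 60\right) = 27 \cdot 124 = 3348$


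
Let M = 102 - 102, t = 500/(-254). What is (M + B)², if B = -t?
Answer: 62500/16129 ≈ 3.8750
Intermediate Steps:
t = -250/127 (t = 500*(-1/254) = -250/127 ≈ -1.9685)
M = 0
B = 250/127 (B = -1*(-250/127) = 250/127 ≈ 1.9685)
(M + B)² = (0 + 250/127)² = (250/127)² = 62500/16129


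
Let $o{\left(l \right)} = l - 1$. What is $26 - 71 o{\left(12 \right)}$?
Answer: $-755$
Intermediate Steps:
$o{\left(l \right)} = -1 + l$
$26 - 71 o{\left(12 \right)} = 26 - 71 \left(-1 + 12\right) = 26 - 781 = -755$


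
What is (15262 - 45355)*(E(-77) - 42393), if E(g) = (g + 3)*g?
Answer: 1104262635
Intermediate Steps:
E(g) = g*(3 + g) (E(g) = (3 + g)*g = g*(3 + g))
(15262 - 45355)*(E(-77) - 42393) = (15262 - 45355)*(-77*(3 - 77) - 42393) = -30093*(-77*(-74) - 42393) = -30093*(5698 - 42393) = -30093*(-36695) = 1104262635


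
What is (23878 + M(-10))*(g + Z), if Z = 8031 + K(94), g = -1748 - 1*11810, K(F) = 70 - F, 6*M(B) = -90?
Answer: -132463513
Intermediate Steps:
M(B) = -15 (M(B) = (⅙)*(-90) = -15)
g = -13558 (g = -1748 - 11810 = -13558)
Z = 8007 (Z = 8031 + (70 - 1*94) = 8031 + (70 - 94) = 8031 - 24 = 8007)
(23878 + M(-10))*(g + Z) = (23878 - 15)*(-13558 + 8007) = 23863*(-5551) = -132463513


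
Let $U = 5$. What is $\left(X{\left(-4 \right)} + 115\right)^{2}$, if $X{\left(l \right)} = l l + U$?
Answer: $18496$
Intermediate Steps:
$X{\left(l \right)} = 5 + l^{2}$ ($X{\left(l \right)} = l l + 5 = l^{2} + 5 = 5 + l^{2}$)
$\left(X{\left(-4 \right)} + 115\right)^{2} = \left(\left(5 + \left(-4\right)^{2}\right) + 115\right)^{2} = \left(\left(5 + 16\right) + 115\right)^{2} = \left(21 + 115\right)^{2} = 136^{2} = 18496$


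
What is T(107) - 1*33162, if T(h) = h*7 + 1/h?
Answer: -3468190/107 ≈ -32413.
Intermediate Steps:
T(h) = 1/h + 7*h (T(h) = 7*h + 1/h = 1/h + 7*h)
T(107) - 1*33162 = (1/107 + 7*107) - 1*33162 = (1/107 + 749) - 33162 = 80144/107 - 33162 = -3468190/107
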